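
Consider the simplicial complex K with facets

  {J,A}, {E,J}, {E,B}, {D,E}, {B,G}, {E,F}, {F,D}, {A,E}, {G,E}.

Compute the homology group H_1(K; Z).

We work with the vertex ordering A < B < D < E < F < G < J. The simplices of K, each written with vertices in increasing order, are:

  0-simplices (7): A, B, D, E, F, G, J
  1-simplices (9): AE, AJ, BE, BG, DE, DF, EF, EG, EJ

so the chain groups are C_0 ≅ Z^7, C_1 ≅ Z^9.

The boundary map ∂_1: C_1 → C_0 maps an edge to its endpoints' difference, ∂[p,q] = q − p. For instance
  ∂DE = E − D.
The 7×9 boundary matrix has rank 6 and Smith normal form diag(1,1,1,1,1,1).

Reading off H_k = ker ∂_k / im ∂_{k+1}:

  H_1: rank ker ∂_1 − rank ∂_2 = (9 − 6) − 0 = 3, and there is no ∂_2, so H_1 ≅ Z^3.

H_1 ≅ Z^3.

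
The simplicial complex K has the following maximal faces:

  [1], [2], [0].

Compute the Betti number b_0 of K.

Take the total order 0 < 1 < 2 on the vertex set. Then K (dimension 0) consists of the simplices:

  0-simplices (3): [0], [1], [2]

giving chain groups C_0 ≅ Z^3.

Reading off H_k = ker ∂_k / im ∂_{k+1}:

  H_0: rank C_0 − rank ∂_1 = 3 − 0 = 3, and there is no ∂_1, so H_0 ≅ Z^3.

Hence the Betti numbers are b_0 = 3.

b_0 = 3.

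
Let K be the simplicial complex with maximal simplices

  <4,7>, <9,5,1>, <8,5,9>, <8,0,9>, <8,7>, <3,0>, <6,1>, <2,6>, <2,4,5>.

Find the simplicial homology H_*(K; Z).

We work with the vertex ordering 0 < 1 < 2 < 3 < 4 < 5 < 6 < 7 < 8 < 9. The simplices of K, each written with vertices in increasing order, are:

  0-simplices (10): [0], [1], [2], [3], [4], [5], [6], [7], [8], [9]
  1-simplices (15): [0,3], [0,8], [0,9], [1,5], [1,6], [1,9], [2,4], [2,5], [2,6], [4,5], [4,7], [5,8], [5,9], [7,8], [8,9]
  2-simplices (4): [0,8,9], [1,5,9], [2,4,5], [5,8,9]

giving chain groups C_0 ≅ Z^10, C_1 ≅ Z^15, C_2 ≅ Z^4.

The boundary map ∂_1: C_1 → C_0 maps an edge to its endpoints' difference, ∂[p,q] = q − p. For instance
  ∂[2,4] = [4] − [2].
As a 10×15 matrix over Z this has rank 9, with invariant factors (1,1,1,1,1,1,1,1,1).

Boundary ∂_2: C_2 → C_1 maps a triangle to the signed sum of its edges. For instance
  ∂[5,8,9] = [8,9] − [5,9] + [5,8],
  ∂[1,5,9] = [5,9] − [1,9] + [1,5].
The resulting 15×4 matrix has rank 4, and its Smith normal form has invariant factors (1,1,1,1).

Reading off H_k = ker ∂_k / im ∂_{k+1}:

  H_0: rank C_0 − rank ∂_1 = 10 − 9 = 1, and the invariant factors of ∂_1 are all 1, so H_0 ≅ Z.
  H_1: rank ker ∂_1 − rank ∂_2 = (15 − 9) − 4 = 2, and the invariant factors of ∂_2 are all 1, so H_1 ≅ Z^2.
  H_2: rank ker ∂_2 − rank ∂_3 = (4 − 4) − 0 = 0, and there is no ∂_3, so H_2 ≅ 0.

H_0 = Z,  H_1 = Z^2,  H_2 = 0.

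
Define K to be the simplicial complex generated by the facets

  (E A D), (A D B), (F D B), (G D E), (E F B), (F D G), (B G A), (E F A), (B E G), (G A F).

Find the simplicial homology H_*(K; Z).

K has 6 vertices, 15 edges, 10 triangles.
rank ∂_0 = 0, rank ∂_1 = 5 ⇒ b_0 = 6 − 0 − 5 = 1; all invariant factors of ∂_1 are 1 so no torsion. So H_0 = Z.
rank ∂_1 = 5, rank ∂_2 = 10 ⇒ b_1 = 15 − 5 − 10 = 0; ∂_2 has invariant factor(s) [2] giving torsion. So H_1 = Z_2.
rank ∂_2 = 10, rank ∂_3 = 0 ⇒ b_2 = 10 − 10 − 0 = 0. So H_2 = 0.

H_0 = Z,  H_1 = Z_2,  H_2 = 0.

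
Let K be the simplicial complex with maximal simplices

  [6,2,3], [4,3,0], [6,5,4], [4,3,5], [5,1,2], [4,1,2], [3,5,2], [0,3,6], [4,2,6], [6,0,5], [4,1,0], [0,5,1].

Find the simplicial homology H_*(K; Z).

Fix the vertex order 0 < 1 < 2 < 3 < 4 < 5 < 6 and write every simplex with vertices in increasing order. Then dim K = 2 and the simplices of K are:

  0-simplices (7): [0], [1], [2], [3], [4], [5], [6]
  1-simplices (18): [0,1], [0,3], [0,4], [0,5], [0,6], [1,2], [1,4], [1,5], [2,3], [2,4], [2,5], [2,6], [3,4], [3,5], [3,6], [4,5], [4,6], [5,6]
  2-simplices (12): [0,1,4], [0,1,5], [0,3,4], [0,3,6], [0,5,6], [1,2,4], [1,2,5], [2,3,5], [2,3,6], [2,4,6], [3,4,5], [4,5,6]

Hence C_0 ≅ Z^7, C_1 ≅ Z^18, C_2 ≅ Z^12.

Boundary ∂_1: C_1 → C_0 maps an edge to its endpoints' difference, ∂[p,q] = q − p. For instance
  ∂[0,3] = [3] − [0].
This gives a 7×18 integer matrix of rank 6; reducing to Smith normal form yields diagonal entries (1,1,1,1,1,1).

The boundary map ∂_2: C_2 → C_1 acts by ∂[p,q,r] = [q,r] − [p,r] + [p,q]. For instance
  ∂[2,4,6] = [4,6] − [2,6] + [2,4],
  ∂[0,1,4] = [1,4] − [0,4] + [0,1].
As a 18×12 matrix over Z this has rank 12, with invariant factors (1,1,1,1,1,1,1,1,1,1,1,2).

Now H_k = ker ∂_k / im ∂_{k+1}, so:

  H_0: rank C_0 − rank ∂_1 = 7 − 6 = 1, and the invariant factors of ∂_1 are all 1, so H_0 = Z.
  H_1: rank ker ∂_1 − rank ∂_2 = (18 − 6) − 12 = 0, and ∂_2 has invariant factor 2 > 1, so H_1 = Z/2.
  H_2: rank ker ∂_2 − rank ∂_3 = (12 − 12) − 0 = 0, and there is no ∂_3, so H_2 = 0.

H_0 ≅ Z,  H_1 ≅ Z/2,  H_2 = 0.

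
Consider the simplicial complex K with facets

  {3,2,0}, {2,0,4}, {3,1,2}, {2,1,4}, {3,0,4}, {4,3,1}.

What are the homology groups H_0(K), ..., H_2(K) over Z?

H_0 ≅ Z,  H_1 = 0,  H_2 ≅ Z.

Order the vertices as 0 < 1 < 2 < 3 < 4. Listing each simplex with vertices in this order, K has dimension 2 with simplices:

  0-simplices (5): [0], [1], [2], [3], [4]
  1-simplices (9): [0,2], [0,3], [0,4], [1,2], [1,3], [1,4], [2,3], [2,4], [3,4]
  2-simplices (6): [0,2,3], [0,2,4], [0,3,4], [1,2,3], [1,2,4], [1,3,4]

giving chain groups C_0 ≅ Z^5, C_1 ≅ Z^9, C_2 ≅ Z^6.

∂_1: C_1 → C_0 maps an edge to its endpoints' difference, ∂[p,q] = q − p. For instance
  ∂[0,2] = [2] − [0].
This gives a 5×9 integer matrix of rank 4; reducing to Smith normal form yields diagonal entries (1,1,1,1).

The boundary map ∂_2: C_2 → C_1 sends each 2-simplex [p,q,r] to [q,r] − [p,r] + [p,q]. For instance
  ∂[1,2,3] = [2,3] − [1,3] + [1,2],
  ∂[1,2,4] = [2,4] − [1,4] + [1,2].
As a 9×6 matrix over Z this has rank 5, with invariant factors (1,1,1,1,1).

From H_k ≅ ker(∂_k) / im(∂_{k+1}) we obtain:

  H_0: rank C_0 − rank ∂_1 = 5 − 4 = 1, and the invariant factors of ∂_1 are all 1, so H_0 ≅ Z.
  H_1: rank ker ∂_1 − rank ∂_2 = (9 − 4) − 5 = 0, and the invariant factors of ∂_2 are all 1, so H_1 ≅ 0.
  H_2: rank ker ∂_2 − rank ∂_3 = (6 − 5) − 0 = 1, and there is no ∂_3, so H_2 ≅ Z.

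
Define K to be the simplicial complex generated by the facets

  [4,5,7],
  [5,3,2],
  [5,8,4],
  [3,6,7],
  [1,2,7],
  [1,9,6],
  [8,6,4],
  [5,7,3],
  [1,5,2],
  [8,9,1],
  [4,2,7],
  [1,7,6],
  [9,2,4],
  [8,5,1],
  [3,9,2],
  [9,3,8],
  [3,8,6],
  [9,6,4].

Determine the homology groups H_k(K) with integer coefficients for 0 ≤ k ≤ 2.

H_0 = Z,  H_1 = Z ⊕ Z/2Z,  H_2 = 0.

Order the vertices as 1 < 2 < 3 < 4 < 5 < 6 < 7 < 8 < 9. Listing each simplex with vertices in this order, K has dimension 2 with simplices:

  0-simplices (9): [1], [2], [3], [4], [5], [6], [7], [8], [9]
  1-simplices (27): (27 of them)
  2-simplices (18): [1,2,5], [1,2,7], [1,5,8], [1,6,7], [1,6,9], [1,8,9], [2,3,5], [2,3,9], [2,4,7], [2,4,9], [3,5,7], [3,6,7], [3,6,8], [3,8,9], [4,5,7], [4,5,8], [4,6,8], [4,6,9]

so the chain groups are C_0 ≅ Z^9, C_1 ≅ Z^27, C_2 ≅ Z^18.

The boundary map ∂_1: C_1 → C_0 sends each edge [p,q] (with p < q) to q − p.
As a 9×27 matrix over Z this has rank 8, with invariant factors (1,1,1,1,1,1,1,1).

Boundary ∂_2: C_2 → C_1 acts by ∂[p,q,r] = [q,r] − [p,r] + [p,q]. For instance
  ∂[1,5,8] = [5,8] − [1,8] + [1,5],
  ∂[2,3,9] = [3,9] − [2,9] + [2,3].
This gives a 27×18 integer matrix of rank 18; reducing to Smith normal form yields diagonal entries (1,1,1,1,1,1,1,1,1,1,1,1,1,1,1,1,1,2).

From H_k ≅ ker(∂_k) / im(∂_{k+1}) we obtain:

  H_0: rank C_0 − rank ∂_1 = 9 − 8 = 1, and the invariant factors of ∂_1 are all 1, so H_0 ≅ Z.
  H_1: rank ker ∂_1 − rank ∂_2 = (27 − 8) − 18 = 1, and ∂_2 has invariant factor 2 > 1, so H_1 ≅ Z ⊕ Z/2Z.
  H_2: rank ker ∂_2 − rank ∂_3 = (18 − 18) − 0 = 0, and there is no ∂_3, so H_2 ≅ 0.

As a check, the Euler characteristic is 9 − 27 + 18 = 0, which agrees with 1 − 1 + 0 = 0.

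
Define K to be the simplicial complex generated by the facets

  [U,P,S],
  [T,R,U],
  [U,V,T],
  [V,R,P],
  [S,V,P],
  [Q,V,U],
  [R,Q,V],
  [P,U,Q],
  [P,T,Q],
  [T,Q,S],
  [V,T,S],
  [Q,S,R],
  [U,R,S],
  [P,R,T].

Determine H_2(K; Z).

Fix the vertex order P < Q < R < S < T < U < V and write every simplex with vertices in increasing order. Then dim K = 2 and the simplices of K are:

  0-simplices (7): P, Q, R, S, T, U, V
  1-simplices (21): PQ, PR, PS, PT, PU, PV, QR, QS, QT, QU, QV, RS, RT, RU, RV, ST, SU, SV, TU, TV, UV
  2-simplices (14): PQT, PQU, PRT, PRV, PSU, PSV, QRS, QRV, QST, QUV, RSU, RTU, STV, TUV

so the chain groups are C_0 ≅ Z^7, C_1 ≅ Z^21, C_2 ≅ Z^14.

∂_1: C_1 → C_0 is given by ∂[p,q] = [q] − [p]. For instance
  ∂PU = U − P.
The resulting 7×21 matrix has rank 6, and its Smith normal form has invariant factors (1,1,1,1,1,1).

The boundary map ∂_2: C_2 → C_1 sends each 2-simplex [p,q,r] to [q,r] − [p,r] + [p,q]. For instance
  ∂STV = TV − SV + ST,
  ∂RTU = TU − RU + RT.
The 21×14 boundary matrix has rank 13 and Smith normal form diag(1,1,1,1,1,1,1,1,1,1,1,1,1).

Reading off H_k = ker ∂_k / im ∂_{k+1}:

  H_2: rank ker ∂_2 − rank ∂_3 = (14 − 13) − 0 = 1, and there is no ∂_3, so H_2 ≅ Z.

H_2 ≅ Z.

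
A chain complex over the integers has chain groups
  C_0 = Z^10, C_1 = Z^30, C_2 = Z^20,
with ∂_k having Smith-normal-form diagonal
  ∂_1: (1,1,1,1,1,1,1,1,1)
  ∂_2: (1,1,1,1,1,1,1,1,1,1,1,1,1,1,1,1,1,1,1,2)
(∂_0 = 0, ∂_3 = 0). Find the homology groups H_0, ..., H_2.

H_0 ≅ Z,  H_1 ≅ Z ⊕ Z_2,  H_2 = 0.

H_0: b_0 = 10 − 0 − 9 = 1; torsion from ∂_1 factors > 1: none. So H_0 ≅ Z.
H_1: b_1 = 30 − 9 − 20 = 1; torsion from ∂_2 factors > 1: [2]. So H_1 ≅ Z ⊕ Z_2.
H_2: b_2 = 20 − 20 − 0 = 0; torsion from ∂_3 factors > 1: none. So H_2 ≅ 0.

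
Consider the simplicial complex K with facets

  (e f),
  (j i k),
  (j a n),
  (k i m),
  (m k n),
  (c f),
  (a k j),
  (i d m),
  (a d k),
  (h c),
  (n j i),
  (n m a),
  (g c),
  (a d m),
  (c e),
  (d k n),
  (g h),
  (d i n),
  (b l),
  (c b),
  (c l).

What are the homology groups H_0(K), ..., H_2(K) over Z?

We work with the vertex ordering a < b < c < d < e < f < g < h < i < j < k < l < m < n. The simplices of K, each written with vertices in increasing order, are:

  0-simplices (14): a, b, c, d, e, f, g, h, i, j, k, l, m, n
  1-simplices (27): ad, aj, ak, am, an, bc, bl, ce, cf, cg, ch, cl, di, dk, dm, dn, ef, gh, ij, ik, im, in, jk, jn, km, kn, mn
  2-simplices (12): adk, adm, ajk, ajn, amn, dim, din, dkn, ijk, ijn, ikm, kmn

so the chain groups are C_0 ≅ Z^14, C_1 ≅ Z^27, C_2 ≅ Z^12.

∂_1: C_1 → C_0 maps an edge to its endpoints' difference, ∂[p,q] = q − p. For instance
  ∂bc = c − b.
The 14×27 boundary matrix has rank 12 and Smith normal form diag(1,1,1,1,1,1,1,1,1,1,1,1).

∂_2: C_2 → C_1 acts by ∂[p,q,r] = [q,r] − [p,r] + [p,q]. For instance
  ∂dkn = kn − dn + dk,
  ∂kmn = mn − kn + km.
The 27×12 boundary matrix has rank 12 and Smith normal form diag(1,1,1,1,1,1,1,1,1,1,1,2).

Computing H_k = (kernel of ∂_k) / (image of ∂_{k+1}):

  H_0: rank C_0 − rank ∂_1 = 14 − 12 = 2, and the invariant factors of ∂_1 are all 1, so H_0 ≅ Z^2.
  H_1: rank ker ∂_1 − rank ∂_2 = (27 − 12) − 12 = 3, and ∂_2 has invariant factor 2 > 1, so H_1 ≅ Z^3 ⊕ Z/2Z.
  H_2: rank ker ∂_2 − rank ∂_3 = (12 − 12) − 0 = 0, and there is no ∂_3, so H_2 ≅ 0.

As a check, the Euler characteristic is 14 − 27 + 12 = -1, which agrees with 2 − 3 + 0 = -1.
(K is a triangulation of the disjoint union of the real projective plane RP^2 and a wedge of 3 circles.)

H_0 ≅ Z^2,  H_1 ≅ Z^3 ⊕ Z/2Z,  H_2 = 0.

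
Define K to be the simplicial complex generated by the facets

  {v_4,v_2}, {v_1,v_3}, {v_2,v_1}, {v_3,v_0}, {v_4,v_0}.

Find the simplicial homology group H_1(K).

Fix the vertex order v_0 < v_1 < v_2 < v_3 < v_4 and write every simplex with vertices in increasing order. Then dim K = 1 and the simplices of K are:

  0-simplices (5): [v_0], [v_1], [v_2], [v_3], [v_4]
  1-simplices (5): [v_0,v_3], [v_0,v_4], [v_1,v_2], [v_1,v_3], [v_2,v_4]

giving chain groups C_0 ≅ Z^5, C_1 ≅ Z^5.

Boundary ∂_1: C_1 → C_0 is given by ∂[p,q] = [q] − [p].
The 5×5 boundary matrix has rank 4 and Smith normal form diag(1,1,1,1).

Reading off H_k = ker ∂_k / im ∂_{k+1}:

  H_1: rank ker ∂_1 − rank ∂_2 = (5 − 4) − 0 = 1, and there is no ∂_2, so H_1 ≅ Z.

H_1 = Z.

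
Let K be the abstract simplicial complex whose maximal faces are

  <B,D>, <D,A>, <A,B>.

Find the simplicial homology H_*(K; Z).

Order the vertices as A < B < D. Listing each simplex with vertices in this order, K has dimension 1 with simplices:

  0-simplices (3): A, B, D
  1-simplices (3): AB, AD, BD

Hence C_0 ≅ Z^3, C_1 ≅ Z^3.

The boundary map ∂_1: C_1 → C_0 is given by ∂[p,q] = [q] − [p]. For instance
  ∂AD = D − A.
The resulting 3×3 matrix has rank 2, and its Smith normal form has invariant factors (1,1).

Now H_k = ker ∂_k / im ∂_{k+1}, so:

  H_0: rank C_0 − rank ∂_1 = 3 − 2 = 1, and the invariant factors of ∂_1 are all 1, so H_0 = Z.
  H_1: rank ker ∂_1 − rank ∂_2 = (3 − 2) − 0 = 1, and there is no ∂_2, so H_1 = Z.

As a check, the Euler characteristic is 3 − 3 = 0, which agrees with 1 − 1 = 0.
(K is a triangulation of the circle S^1.)

H_0 = Z,  H_1 = Z.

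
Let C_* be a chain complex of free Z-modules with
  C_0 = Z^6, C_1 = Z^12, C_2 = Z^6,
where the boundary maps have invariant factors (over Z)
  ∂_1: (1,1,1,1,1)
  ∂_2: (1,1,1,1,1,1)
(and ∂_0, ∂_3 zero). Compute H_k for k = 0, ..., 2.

H_0: b_0 = 6 − 0 − 5 = 1; torsion from ∂_1 factors > 1: none. So H_0 = Z.
H_1: b_1 = 12 − 5 − 6 = 1; torsion from ∂_2 factors > 1: none. So H_1 = Z.
H_2: b_2 = 6 − 6 − 0 = 0; torsion from ∂_3 factors > 1: none. So H_2 = 0.

H_0 = Z,  H_1 = Z,  H_2 = 0.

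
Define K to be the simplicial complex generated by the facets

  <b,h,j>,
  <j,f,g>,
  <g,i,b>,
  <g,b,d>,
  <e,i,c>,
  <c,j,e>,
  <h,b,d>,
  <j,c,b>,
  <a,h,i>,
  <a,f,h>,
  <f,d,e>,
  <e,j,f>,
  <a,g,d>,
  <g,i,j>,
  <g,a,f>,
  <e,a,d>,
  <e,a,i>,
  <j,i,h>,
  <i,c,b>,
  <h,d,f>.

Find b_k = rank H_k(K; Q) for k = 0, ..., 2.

Order the vertices as a < b < c < d < e < f < g < h < i < j. Listing each simplex with vertices in this order, K has dimension 2 with simplices:

  0-simplices (10): a, b, c, d, e, f, g, h, i, j
  1-simplices (30): ad, ae, af, ag, ah, ai, bc, bd, bg, bh, bi, bj, ce, ci, cj, de, df, dg, dh, ef, ei, ej, fg, fh, fj, gi, gj, hi, hj, ij
  2-simplices (20): ade, adg, aei, afg, afh, ahi, bci, bcj, bdg, bdh, bgi, bhj, cei, cej, def, dfh, efj, fgj, gij, hij

Hence C_0 ≅ Z^10, C_1 ≅ Z^30, C_2 ≅ Z^20.

∂_1: C_1 → C_0 is given by ∂[p,q] = [q] − [p].
As a 10×30 matrix over Z this has rank 9, with invariant factors (1,1,1,1,1,1,1,1,1).

Boundary ∂_2: C_2 → C_1 sends each 2-simplex [p,q,r] to [q,r] − [p,r] + [p,q]. For instance
  ∂def = ef − df + de,
  ∂hij = ij − hj + hi.
The 30×20 boundary matrix has rank 20 and Smith normal form diag(1,1,1,1,1,1,1,1,1,1,1,1,1,1,1,1,1,1,1,2).

Computing H_k = (kernel of ∂_k) / (image of ∂_{k+1}):

  H_0: rank C_0 − rank ∂_1 = 10 − 9 = 1, and the invariant factors of ∂_1 are all 1, so H_0 ≅ Z.
  H_1: rank ker ∂_1 − rank ∂_2 = (30 − 9) − 20 = 1, and ∂_2 has invariant factor 2 > 1, so H_1 ≅ Z × Z/2.
  H_2: rank ker ∂_2 − rank ∂_3 = (20 − 20) − 0 = 0, and there is no ∂_3, so H_2 ≅ 0.

As a check, the Euler characteristic is 10 − 30 + 20 = 0, which agrees with 1 − 1 + 0 = 0.

Hence the Betti numbers are b_0 = 1, b_1 = 1, b_2 = 0.

b_0 = 1, b_1 = 1, b_2 = 0.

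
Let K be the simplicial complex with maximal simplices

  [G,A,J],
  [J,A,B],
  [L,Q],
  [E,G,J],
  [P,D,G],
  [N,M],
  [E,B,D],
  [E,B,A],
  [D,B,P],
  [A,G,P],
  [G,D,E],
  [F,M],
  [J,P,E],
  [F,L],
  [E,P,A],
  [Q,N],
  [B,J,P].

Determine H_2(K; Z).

H_2 ≅ 0.

Take the total order A < B < D < E < F < G < J < L < M < N < P < Q on the vertex set. Then K (dimension 2) consists of the simplices:

  0-simplices (12): A, B, D, E, F, G, J, L, M, N, P, Q
  1-simplices (23): AB, AE, AG, AJ, AP, BD, BE, BJ, BP, DE, DG, DP, EG, EJ, EP, FL, FM, GJ, GP, JP, LQ, MN, NQ
  2-simplices (12): ABE, ABJ, AEP, AGJ, AGP, BDE, BDP, BJP, DEG, DGP, EGJ, EJP

giving chain groups C_0 ≅ Z^12, C_1 ≅ Z^23, C_2 ≅ Z^12.

The boundary map ∂_1: C_1 → C_0 sends each edge [p,q] (with p < q) to q − p.
This gives a 12×23 integer matrix of rank 10; reducing to Smith normal form yields diagonal entries (1,1,1,1,1,1,1,1,1,1).

∂_2: C_2 → C_1 acts by ∂[p,q,r] = [q,r] − [p,r] + [p,q]. For instance
  ∂EGJ = GJ − EJ + EG,
  ∂EJP = JP − EP + EJ.
As a 23×12 matrix over Z this has rank 12, with invariant factors (1,1,1,1,1,1,1,1,1,1,1,2).

From H_k ≅ ker(∂_k) / im(∂_{k+1}) we obtain:

  H_2: rank ker ∂_2 − rank ∂_3 = (12 − 12) − 0 = 0, and there is no ∂_3, so H_2 = 0.

(K is a triangulation of the disjoint union of the real projective plane RP^2 and the circle S^1.)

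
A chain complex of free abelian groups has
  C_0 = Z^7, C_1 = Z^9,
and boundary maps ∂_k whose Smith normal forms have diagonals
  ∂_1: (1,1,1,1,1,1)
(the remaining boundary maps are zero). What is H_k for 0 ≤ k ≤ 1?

H_0: b_0 = 7 − 0 − 6 = 1; torsion from ∂_1 factors > 1: none. So H_0 = Z.
H_1: b_1 = 9 − 6 − 0 = 3; torsion from ∂_2 factors > 1: none. So H_1 = Z^3.

H_0 = Z,  H_1 = Z^3.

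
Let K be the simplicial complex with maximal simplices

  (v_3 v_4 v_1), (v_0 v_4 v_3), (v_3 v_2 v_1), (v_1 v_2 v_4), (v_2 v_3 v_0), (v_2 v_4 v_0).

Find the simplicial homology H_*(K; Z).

H_0 = Z,  H_1 = 0,  H_2 = Z.

Take the total order v_0 < v_1 < v_2 < v_3 < v_4 on the vertex set. Then K (dimension 2) consists of the simplices:

  0-simplices (5): [v_0], [v_1], [v_2], [v_3], [v_4]
  1-simplices (9): [v_0,v_2], [v_0,v_3], [v_0,v_4], [v_1,v_2], [v_1,v_3], [v_1,v_4], [v_2,v_3], [v_2,v_4], [v_3,v_4]
  2-simplices (6): [v_0,v_2,v_3], [v_0,v_2,v_4], [v_0,v_3,v_4], [v_1,v_2,v_3], [v_1,v_2,v_4], [v_1,v_3,v_4]

Hence C_0 ≅ Z^5, C_1 ≅ Z^9, C_2 ≅ Z^6.

The boundary map ∂_1: C_1 → C_0 sends each edge [p,q] (with p < q) to q − p.
The 5×9 boundary matrix has rank 4 and Smith normal form diag(1,1,1,1).

∂_2: C_2 → C_1 maps a triangle to the signed sum of its edges. For instance
  ∂[v_0,v_3,v_4] = [v_3,v_4] − [v_0,v_4] + [v_0,v_3],
  ∂[v_1,v_2,v_4] = [v_2,v_4] − [v_1,v_4] + [v_1,v_2].
The 9×6 boundary matrix has rank 5 and Smith normal form diag(1,1,1,1,1).

Computing H_k = (kernel of ∂_k) / (image of ∂_{k+1}):

  H_0: rank C_0 − rank ∂_1 = 5 − 4 = 1, and the invariant factors of ∂_1 are all 1, so H_0 = Z.
  H_1: rank ker ∂_1 − rank ∂_2 = (9 − 4) − 5 = 0, and the invariant factors of ∂_2 are all 1, so H_1 = 0.
  H_2: rank ker ∂_2 − rank ∂_3 = (6 − 5) − 0 = 1, and there is no ∂_3, so H_2 = Z.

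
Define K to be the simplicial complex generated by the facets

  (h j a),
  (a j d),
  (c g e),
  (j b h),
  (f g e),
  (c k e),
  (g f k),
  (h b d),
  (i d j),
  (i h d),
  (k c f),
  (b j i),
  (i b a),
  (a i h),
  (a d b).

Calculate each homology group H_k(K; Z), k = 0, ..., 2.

Fix the vertex order a < b < c < d < e < f < g < h < i < j < k and write every simplex with vertices in increasing order. Then dim K = 2 and the simplices of K are:

  0-simplices (11): a, b, c, d, e, f, g, h, i, j, k
  1-simplices (25): ab, ad, ah, ai, aj, bd, bh, bi, bj, ce, cf, cg, ck, dh, di, dj, ef, eg, ek, fg, fk, gk, hi, hj, ij
  2-simplices (15): abd, abi, adj, ahi, ahj, bdh, bhj, bij, ceg, cek, cfk, dhi, dij, efg, fgk

Hence C_0 ≅ Z^11, C_1 ≅ Z^25, C_2 ≅ Z^15.

Boundary ∂_1: C_1 → C_0 sends each edge [p,q] (with p < q) to q − p. For instance
  ∂bd = d − b.
This gives a 11×25 integer matrix of rank 9; reducing to Smith normal form yields diagonal entries (1,1,1,1,1,1,1,1,1).

Boundary ∂_2: C_2 → C_1 acts by ∂[p,q,r] = [q,r] − [p,r] + [p,q]. For instance
  ∂abd = bd − ad + ab,
  ∂efg = fg − eg + ef.
The 25×15 boundary matrix has rank 15 and Smith normal form diag(1,1,1,1,1,1,1,1,1,1,1,1,1,1,2).

From H_k ≅ ker(∂_k) / im(∂_{k+1}) we obtain:

  H_0: rank C_0 − rank ∂_1 = 11 − 9 = 2, and the invariant factors of ∂_1 are all 1, so H_0 = Z^2.
  H_1: rank ker ∂_1 − rank ∂_2 = (25 − 9) − 15 = 1, and ∂_2 has invariant factor 2 > 1, so H_1 = Z ⊕ Z/2Z.
  H_2: rank ker ∂_2 − rank ∂_3 = (15 − 15) − 0 = 0, and there is no ∂_3, so H_2 = 0.

H_0 ≅ Z^2,  H_1 ≅ Z ⊕ Z/2Z,  H_2 = 0.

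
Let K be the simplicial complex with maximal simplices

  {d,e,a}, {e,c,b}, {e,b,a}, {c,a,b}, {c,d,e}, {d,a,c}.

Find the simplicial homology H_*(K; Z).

Fix the vertex order a < b < c < d < e and write every simplex with vertices in increasing order. Then dim K = 2 and the simplices of K are:

  0-simplices (5): a, b, c, d, e
  1-simplices (9): ab, ac, ad, ae, bc, be, cd, ce, de
  2-simplices (6): abc, abe, acd, ade, bce, cde

so the chain groups are C_0 ≅ Z^5, C_1 ≅ Z^9, C_2 ≅ Z^6.

The boundary map ∂_1: C_1 → C_0 maps an edge to its endpoints' difference, ∂[p,q] = q − p.
The 5×9 boundary matrix has rank 4 and Smith normal form diag(1,1,1,1).

The boundary map ∂_2: C_2 → C_1 sends each 2-simplex [p,q,r] to [q,r] − [p,r] + [p,q]. For instance
  ∂abc = bc − ac + ab,
  ∂ade = de − ae + ad.
The resulting 9×6 matrix has rank 5, and its Smith normal form has invariant factors (1,1,1,1,1).

From H_k ≅ ker(∂_k) / im(∂_{k+1}) we obtain:

  H_0: rank C_0 − rank ∂_1 = 5 − 4 = 1, and the invariant factors of ∂_1 are all 1, so H_0 ≅ Z.
  H_1: rank ker ∂_1 − rank ∂_2 = (9 − 4) − 5 = 0, and the invariant factors of ∂_2 are all 1, so H_1 ≅ 0.
  H_2: rank ker ∂_2 − rank ∂_3 = (6 − 5) − 0 = 1, and there is no ∂_3, so H_2 ≅ Z.

As a check, the Euler characteristic is 5 − 9 + 6 = 2, which agrees with 1 − 0 + 1 = 2.

H_0 ≅ Z,  H_1 = 0,  H_2 ≅ Z.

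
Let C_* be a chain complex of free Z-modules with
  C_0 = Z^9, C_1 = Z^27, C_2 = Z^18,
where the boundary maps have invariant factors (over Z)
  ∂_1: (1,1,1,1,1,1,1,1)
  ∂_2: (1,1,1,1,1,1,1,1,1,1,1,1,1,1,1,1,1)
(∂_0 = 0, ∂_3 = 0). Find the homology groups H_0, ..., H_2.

H_0 ≅ Z,  H_1 ≅ Z^2,  H_2 ≅ Z.

H_0: b_0 = 9 − 0 − 8 = 1; torsion from ∂_1 factors > 1: none. So H_0 ≅ Z.
H_1: b_1 = 27 − 8 − 17 = 2; torsion from ∂_2 factors > 1: none. So H_1 ≅ Z^2.
H_2: b_2 = 18 − 17 − 0 = 1; torsion from ∂_3 factors > 1: none. So H_2 ≅ Z.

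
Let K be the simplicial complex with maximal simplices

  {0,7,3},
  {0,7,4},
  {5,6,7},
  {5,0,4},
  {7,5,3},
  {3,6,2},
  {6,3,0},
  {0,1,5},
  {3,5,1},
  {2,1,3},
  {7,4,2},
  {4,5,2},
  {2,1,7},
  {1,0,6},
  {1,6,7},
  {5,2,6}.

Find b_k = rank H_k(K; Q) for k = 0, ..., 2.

Take the total order 0 < 1 < 2 < 3 < 4 < 5 < 6 < 7 on the vertex set. Then K (dimension 2) consists of the simplices:

  0-simplices (8): [0], [1], [2], [3], [4], [5], [6], [7]
  1-simplices (24): (24 of them)
  2-simplices (16): [0,1,5], [0,1,6], [0,3,6], [0,3,7], [0,4,5], [0,4,7], [1,2,3], [1,2,7], [1,3,5], [1,6,7], [2,3,6], [2,4,5], [2,4,7], [2,5,6], [3,5,7], [5,6,7]

giving chain groups C_0 ≅ Z^8, C_1 ≅ Z^24, C_2 ≅ Z^16.

The boundary map ∂_1: C_1 → C_0 is given by ∂[p,q] = [q] − [p]. For instance
  ∂[5,7] = [7] − [5].
The resulting 8×24 matrix has rank 7, and its Smith normal form has invariant factors (1,1,1,1,1,1,1).

Boundary ∂_2: C_2 → C_1 acts by ∂[p,q,r] = [q,r] − [p,r] + [p,q]. For instance
  ∂[1,3,5] = [3,5] − [1,5] + [1,3],
  ∂[0,3,7] = [3,7] − [0,7] + [0,3].
This gives a 24×16 integer matrix of rank 15; reducing to Smith normal form yields diagonal entries (1,1,1,1,1,1,1,1,1,1,1,1,1,1,1).

Computing H_k = (kernel of ∂_k) / (image of ∂_{k+1}):

  H_0: rank C_0 − rank ∂_1 = 8 − 7 = 1, and the invariant factors of ∂_1 are all 1, so H_0 = Z.
  H_1: rank ker ∂_1 − rank ∂_2 = (24 − 7) − 15 = 2, and the invariant factors of ∂_2 are all 1, so H_1 = Z^2.
  H_2: rank ker ∂_2 − rank ∂_3 = (16 − 15) − 0 = 1, and there is no ∂_3, so H_2 = Z.

As a check, the Euler characteristic is 8 − 24 + 16 = 0, which agrees with 1 − 2 + 1 = 0.

Hence the Betti numbers are b_0 = 1, b_1 = 2, b_2 = 1.

b_0 = 1, b_1 = 2, b_2 = 1.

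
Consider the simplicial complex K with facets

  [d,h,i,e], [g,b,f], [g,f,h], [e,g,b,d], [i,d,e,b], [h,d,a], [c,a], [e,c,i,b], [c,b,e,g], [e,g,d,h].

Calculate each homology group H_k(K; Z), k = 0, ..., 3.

K has 9 vertices, 23 edges, 20 triangles, 6 3-simplices.
rank ∂_0 = 0, rank ∂_1 = 8 ⇒ b_0 = 9 − 0 − 8 = 1; all invariant factors of ∂_1 are 1 so no torsion. So H_0 = Z.
rank ∂_1 = 8, rank ∂_2 = 14 ⇒ b_1 = 23 − 8 − 14 = 1; all invariant factors of ∂_2 are 1 so no torsion. So H_1 = Z.
rank ∂_2 = 14, rank ∂_3 = 6 ⇒ b_2 = 20 − 14 − 6 = 0; all invariant factors of ∂_3 are 1 so no torsion. So H_2 = 0.
rank ∂_3 = 6, rank ∂_4 = 0 ⇒ b_3 = 6 − 6 − 0 = 0. So H_3 = 0.

H_0 ≅ Z,  H_1 ≅ Z,  H_2 = 0,  H_3 = 0.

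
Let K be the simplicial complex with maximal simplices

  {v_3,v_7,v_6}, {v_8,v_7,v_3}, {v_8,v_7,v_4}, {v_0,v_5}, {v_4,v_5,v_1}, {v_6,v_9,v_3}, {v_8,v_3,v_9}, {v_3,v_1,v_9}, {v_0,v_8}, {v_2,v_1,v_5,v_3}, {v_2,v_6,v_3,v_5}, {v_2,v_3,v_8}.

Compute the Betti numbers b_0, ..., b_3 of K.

b_0 = 1, b_1 = 2, b_2 = 0, b_3 = 0.

Take the total order v_0 < v_1 < v_2 < v_3 < v_4 < v_5 < v_6 < v_7 < v_8 < v_9 on the vertex set. Then K (dimension 3) consists of the simplices:

  0-simplices (10): [v_0], [v_1], [v_2], [v_3], [v_4], [v_5], [v_6], [v_7], [v_8], [v_9]
  1-simplices (24): (24 of them)
  2-simplices (15): (15 of them)
  3-simplices (2): [v_1,v_2,v_3,v_5], [v_2,v_3,v_5,v_6]

Hence C_0 ≅ Z^10, C_1 ≅ Z^24, C_2 ≅ Z^15, C_3 ≅ Z^2.

∂_1: C_1 → C_0 maps an edge to its endpoints' difference, ∂[p,q] = q − p. For instance
  ∂[v_1,v_9] = [v_9] − [v_1].
The 10×24 boundary matrix has rank 9 and Smith normal form diag(1,1,1,1,1,1,1,1,1).

The boundary map ∂_2: C_2 → C_1 acts by ∂[p,q,r] = [q,r] − [p,r] + [p,q]. For instance
  ∂[v_2,v_5,v_6] = [v_5,v_6] − [v_2,v_6] + [v_2,v_5],
  ∂[v_3,v_7,v_8] = [v_7,v_8] − [v_3,v_8] + [v_3,v_7].
The resulting 24×15 matrix has rank 13, and its Smith normal form has invariant factors (1,1,1,1,1,1,1,1,1,1,1,1,1).

The boundary map ∂_3: C_3 → C_2 sends each 3-simplex σ to the alternating sum Σ_i (−1)^i (σ with its i-th vertex removed). For instance
  ∂[v_1,v_2,v_3,v_5] = [v_2,v_3,v_5] − [v_1,v_3,v_5] + [v_1,v_2,v_5] − [v_1,v_2,v_3],
  ∂[v_2,v_3,v_5,v_6] = [v_3,v_5,v_6] − [v_2,v_5,v_6] + [v_2,v_3,v_6] − [v_2,v_3,v_5].
The resulting 15×2 matrix has rank 2, and its Smith normal form has invariant factors (1,1).

Computing H_k = (kernel of ∂_k) / (image of ∂_{k+1}):

  H_0: rank C_0 − rank ∂_1 = 10 − 9 = 1, and the invariant factors of ∂_1 are all 1, so H_0 ≅ Z.
  H_1: rank ker ∂_1 − rank ∂_2 = (24 − 9) − 13 = 2, and the invariant factors of ∂_2 are all 1, so H_1 ≅ Z^2.
  H_2: rank ker ∂_2 − rank ∂_3 = (15 − 13) − 2 = 0, and the invariant factors of ∂_3 are all 1, so H_2 ≅ 0.
  H_3: rank ker ∂_3 − rank ∂_4 = (2 − 2) − 0 = 0, and there is no ∂_4, so H_3 ≅ 0.

Hence the Betti numbers are b_0 = 1, b_1 = 2, b_2 = 0, b_3 = 0.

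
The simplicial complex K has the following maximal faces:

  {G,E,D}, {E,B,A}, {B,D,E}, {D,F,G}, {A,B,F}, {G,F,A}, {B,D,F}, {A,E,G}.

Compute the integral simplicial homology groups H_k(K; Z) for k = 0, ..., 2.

H_0 = Z,  H_1 = 0,  H_2 = Z.

Take the total order A < B < D < E < F < G on the vertex set. Then K (dimension 2) consists of the simplices:

  0-simplices (6): A, B, D, E, F, G
  1-simplices (12): AB, AE, AF, AG, BD, BE, BF, DE, DF, DG, EG, FG
  2-simplices (8): ABE, ABF, AEG, AFG, BDE, BDF, DEG, DFG

Hence C_0 ≅ Z^6, C_1 ≅ Z^12, C_2 ≅ Z^8.

Boundary ∂_1: C_1 → C_0 is given by ∂[p,q] = [q] − [p].
This gives a 6×12 integer matrix of rank 5; reducing to Smith normal form yields diagonal entries (1,1,1,1,1).

The boundary map ∂_2: C_2 → C_1 maps a triangle to the signed sum of its edges. For instance
  ∂ABF = BF − AF + AB,
  ∂BDE = DE − BE + BD.
The resulting 12×8 matrix has rank 7, and its Smith normal form has invariant factors (1,1,1,1,1,1,1).

Computing H_k = (kernel of ∂_k) / (image of ∂_{k+1}):

  H_0: rank C_0 − rank ∂_1 = 6 − 5 = 1, and the invariant factors of ∂_1 are all 1, so H_0 ≅ Z.
  H_1: rank ker ∂_1 − rank ∂_2 = (12 − 5) − 7 = 0, and the invariant factors of ∂_2 are all 1, so H_1 ≅ 0.
  H_2: rank ker ∂_2 − rank ∂_3 = (8 − 7) − 0 = 1, and there is no ∂_3, so H_2 ≅ Z.

As a check, the Euler characteristic is 6 − 12 + 8 = 2, which agrees with 1 − 0 + 1 = 2.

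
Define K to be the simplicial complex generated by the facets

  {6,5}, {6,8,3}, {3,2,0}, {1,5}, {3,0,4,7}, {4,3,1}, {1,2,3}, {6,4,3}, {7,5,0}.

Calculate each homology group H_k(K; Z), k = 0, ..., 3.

We work with the vertex ordering 0 < 1 < 2 < 3 < 4 < 5 < 6 < 7 < 8. The simplices of K, each written with vertices in increasing order, are:

  0-simplices (9): [0], [1], [2], [3], [4], [5], [6], [7], [8]
  1-simplices (19): [0,2], [0,3], [0,4], [0,5], [0,7], [1,2], [1,3], [1,4], [1,5], [2,3], [3,4], [3,6], [3,7], [3,8], [4,6], [4,7], [5,6], [5,7], [6,8]
  2-simplices (10): [0,2,3], [0,3,4], [0,3,7], [0,4,7], [0,5,7], [1,2,3], [1,3,4], [3,4,6], [3,4,7], [3,6,8]
  3-simplices (1): [0,3,4,7]

so the chain groups are C_0 ≅ Z^9, C_1 ≅ Z^19, C_2 ≅ Z^10, C_3 ≅ Z^1.

The boundary map ∂_1: C_1 → C_0 maps an edge to its endpoints' difference, ∂[p,q] = q − p.
This gives a 9×19 integer matrix of rank 8; reducing to Smith normal form yields diagonal entries (1,1,1,1,1,1,1,1).

The boundary map ∂_2: C_2 → C_1 acts by ∂[p,q,r] = [q,r] − [p,r] + [p,q]. For instance
  ∂[0,3,7] = [3,7] − [0,7] + [0,3],
  ∂[3,6,8] = [6,8] − [3,8] + [3,6].
The 19×10 boundary matrix has rank 9 and Smith normal form diag(1,1,1,1,1,1,1,1,1).

Boundary ∂_3: C_3 → C_2 sends each 3-simplex σ to the alternating sum Σ_i (−1)^i (σ with its i-th vertex removed). For instance
  ∂[0,3,4,7] = [3,4,7] − [0,4,7] + [0,3,7] − [0,3,4].
The 10×1 boundary matrix has rank 1 and Smith normal form diag(1).

Computing H_k = (kernel of ∂_k) / (image of ∂_{k+1}):

  H_0: rank C_0 − rank ∂_1 = 9 − 8 = 1, and the invariant factors of ∂_1 are all 1, so H_0 ≅ Z.
  H_1: rank ker ∂_1 − rank ∂_2 = (19 − 8) − 9 = 2, and the invariant factors of ∂_2 are all 1, so H_1 ≅ Z^2.
  H_2: rank ker ∂_2 − rank ∂_3 = (10 − 9) − 1 = 0, and the invariant factors of ∂_3 are all 1, so H_2 ≅ 0.
  H_3: rank ker ∂_3 − rank ∂_4 = (1 − 1) − 0 = 0, and there is no ∂_4, so H_3 ≅ 0.

H_0 = Z,  H_1 = Z^2,  H_2 = 0,  H_3 = 0.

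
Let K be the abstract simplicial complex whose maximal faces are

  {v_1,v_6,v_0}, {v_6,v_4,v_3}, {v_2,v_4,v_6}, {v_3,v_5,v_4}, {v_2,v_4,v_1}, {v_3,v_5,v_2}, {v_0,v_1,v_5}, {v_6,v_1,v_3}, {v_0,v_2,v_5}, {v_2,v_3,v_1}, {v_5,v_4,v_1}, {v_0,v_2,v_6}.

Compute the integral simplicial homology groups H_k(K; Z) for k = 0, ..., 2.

Order the vertices as v_0 < v_1 < v_2 < v_3 < v_4 < v_5 < v_6. Listing each simplex with vertices in this order, K has dimension 2 with simplices:

  0-simplices (7): [v_0], [v_1], [v_2], [v_3], [v_4], [v_5], [v_6]
  1-simplices (18): (18 of them)
  2-simplices (12): (12 of them)

giving chain groups C_0 ≅ Z^7, C_1 ≅ Z^18, C_2 ≅ Z^12.

Boundary ∂_1: C_1 → C_0 is given by ∂[p,q] = [q] − [p]. For instance
  ∂[v_1,v_6] = [v_6] − [v_1].
This gives a 7×18 integer matrix of rank 6; reducing to Smith normal form yields diagonal entries (1,1,1,1,1,1).

∂_2: C_2 → C_1 sends each 2-simplex [p,q,r] to [q,r] − [p,r] + [p,q]. For instance
  ∂[v_0,v_1,v_5] = [v_1,v_5] − [v_0,v_5] + [v_0,v_1],
  ∂[v_2,v_4,v_6] = [v_4,v_6] − [v_2,v_6] + [v_2,v_4].
This gives a 18×12 integer matrix of rank 12; reducing to Smith normal form yields diagonal entries (1,1,1,1,1,1,1,1,1,1,1,2).

Now H_k = ker ∂_k / im ∂_{k+1}, so:

  H_0: rank C_0 − rank ∂_1 = 7 − 6 = 1, and the invariant factors of ∂_1 are all 1, so H_0 = Z.
  H_1: rank ker ∂_1 − rank ∂_2 = (18 − 6) − 12 = 0, and ∂_2 has invariant factor 2 > 1, so H_1 = Z/2Z.
  H_2: rank ker ∂_2 − rank ∂_3 = (12 − 12) − 0 = 0, and there is no ∂_3, so H_2 = 0.

As a check, the Euler characteristic is 7 − 18 + 12 = 1, which agrees with 1 − 0 + 0 = 1.
(K is a triangulation of the real projective plane RP^2.)

H_0 ≅ Z,  H_1 ≅ Z/2Z,  H_2 = 0.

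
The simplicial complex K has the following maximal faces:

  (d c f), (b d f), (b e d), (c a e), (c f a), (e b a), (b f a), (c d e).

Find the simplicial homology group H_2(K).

H_2 ≅ Z.

Order the vertices as a < b < c < d < e < f. Listing each simplex with vertices in this order, K has dimension 2 with simplices:

  0-simplices (6): a, b, c, d, e, f
  1-simplices (12): ab, ac, ae, af, bd, be, bf, cd, ce, cf, de, df
  2-simplices (8): abe, abf, ace, acf, bde, bdf, cde, cdf

so the chain groups are C_0 ≅ Z^6, C_1 ≅ Z^12, C_2 ≅ Z^8.

Boundary ∂_1: C_1 → C_0 maps an edge to its endpoints' difference, ∂[p,q] = q − p.
As a 6×12 matrix over Z this has rank 5, with invariant factors (1,1,1,1,1).

Boundary ∂_2: C_2 → C_1 sends each 2-simplex [p,q,r] to [q,r] − [p,r] + [p,q]. For instance
  ∂abe = be − ae + ab,
  ∂cde = de − ce + cd.
The 12×8 boundary matrix has rank 7 and Smith normal form diag(1,1,1,1,1,1,1).

Reading off H_k = ker ∂_k / im ∂_{k+1}:

  H_2: rank ker ∂_2 − rank ∂_3 = (8 − 7) − 0 = 1, and there is no ∂_3, so H_2 ≅ Z.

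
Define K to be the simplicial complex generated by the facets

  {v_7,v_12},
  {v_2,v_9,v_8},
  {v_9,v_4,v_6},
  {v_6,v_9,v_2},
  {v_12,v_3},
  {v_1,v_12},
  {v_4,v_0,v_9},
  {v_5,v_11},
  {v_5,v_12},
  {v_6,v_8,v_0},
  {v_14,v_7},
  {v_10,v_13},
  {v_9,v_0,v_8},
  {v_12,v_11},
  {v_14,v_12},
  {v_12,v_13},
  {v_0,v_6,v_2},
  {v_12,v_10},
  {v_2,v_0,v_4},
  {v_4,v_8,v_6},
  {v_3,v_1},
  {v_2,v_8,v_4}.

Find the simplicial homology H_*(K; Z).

H_0 ≅ Z^2,  H_1 ≅ Z^4 ⊕ Z/2Z,  H_2 = 0.

Order the vertices as v_0 < v_1 < v_2 < v_3 < v_4 < v_5 < v_6 < v_7 < v_8 < v_9 < v_10 < v_11 < v_12 < v_13 < v_14. Listing each simplex with vertices in this order, K has dimension 2 with simplices:

  0-simplices (15): [v_0], [v_1], [v_2], [v_3], [v_4], [v_5], [v_6], [v_7], [v_8], [v_9], [v_10], [v_11], [v_12], [v_13], [v_14]
  1-simplices (27): (27 of them)
  2-simplices (10): [v_0,v_2,v_4], [v_0,v_2,v_6], [v_0,v_4,v_9], [v_0,v_6,v_8], [v_0,v_8,v_9], [v_2,v_4,v_8], [v_2,v_6,v_9], [v_2,v_8,v_9], [v_4,v_6,v_8], [v_4,v_6,v_9]

Hence C_0 ≅ Z^15, C_1 ≅ Z^27, C_2 ≅ Z^10.

Boundary ∂_1: C_1 → C_0 maps an edge to its endpoints' difference, ∂[p,q] = q − p.
The 15×27 boundary matrix has rank 13 and Smith normal form diag(1,1,1,1,1,1,1,1,1,1,1,1,1).

∂_2: C_2 → C_1 maps a triangle to the signed sum of its edges. For instance
  ∂[v_0,v_2,v_6] = [v_2,v_6] − [v_0,v_6] + [v_0,v_2],
  ∂[v_2,v_8,v_9] = [v_8,v_9] − [v_2,v_9] + [v_2,v_8].
The resulting 27×10 matrix has rank 10, and its Smith normal form has invariant factors (1,1,1,1,1,1,1,1,1,2).

Computing H_k = (kernel of ∂_k) / (image of ∂_{k+1}):

  H_0: rank C_0 − rank ∂_1 = 15 − 13 = 2, and the invariant factors of ∂_1 are all 1, so H_0 = Z^2.
  H_1: rank ker ∂_1 − rank ∂_2 = (27 − 13) − 10 = 4, and ∂_2 has invariant factor 2 > 1, so H_1 = Z^4 ⊕ Z/2Z.
  H_2: rank ker ∂_2 − rank ∂_3 = (10 − 10) − 0 = 0, and there is no ∂_3, so H_2 = 0.

(K is a triangulation of the disjoint union of the real projective plane RP^2 and a wedge of 4 circles.)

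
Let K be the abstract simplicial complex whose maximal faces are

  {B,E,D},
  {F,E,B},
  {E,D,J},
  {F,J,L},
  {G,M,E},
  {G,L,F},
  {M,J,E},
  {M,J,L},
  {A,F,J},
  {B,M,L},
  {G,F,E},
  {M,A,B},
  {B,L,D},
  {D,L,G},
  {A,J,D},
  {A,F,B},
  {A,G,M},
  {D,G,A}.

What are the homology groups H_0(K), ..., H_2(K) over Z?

H_0 ≅ Z,  H_1 ≅ Z^2,  H_2 ≅ Z.

Take the total order A < B < D < E < F < G < J < L < M on the vertex set. Then K (dimension 2) consists of the simplices:

  0-simplices (9): A, B, D, E, F, G, J, L, M
  1-simplices (27): AB, AD, AF, AG, AJ, AM, BD, BE, BF, BL, BM, DE, DG, DJ, DL, EF, EG, EJ, EM, FG, FJ, FL, GL, GM, JL, JM, LM
  2-simplices (18): ABF, ABM, ADG, ADJ, AFJ, AGM, BDE, BDL, BEF, BLM, DEJ, DGL, EFG, EGM, EJM, FGL, FJL, JLM

giving chain groups C_0 ≅ Z^9, C_1 ≅ Z^27, C_2 ≅ Z^18.

Boundary ∂_1: C_1 → C_0 is given by ∂[p,q] = [q] − [p]. For instance
  ∂JL = L − J.
The resulting 9×27 matrix has rank 8, and its Smith normal form has invariant factors (1,1,1,1,1,1,1,1).

∂_2: C_2 → C_1 acts by ∂[p,q,r] = [q,r] − [p,r] + [p,q]. For instance
  ∂ADJ = DJ − AJ + AD,
  ∂BDE = DE − BE + BD.
The resulting 27×18 matrix has rank 17, and its Smith normal form has invariant factors (1,1,1,1,1,1,1,1,1,1,1,1,1,1,1,1,1).

From H_k ≅ ker(∂_k) / im(∂_{k+1}) we obtain:

  H_0: rank C_0 − rank ∂_1 = 9 − 8 = 1, and the invariant factors of ∂_1 are all 1, so H_0 ≅ Z.
  H_1: rank ker ∂_1 − rank ∂_2 = (27 − 8) − 17 = 2, and the invariant factors of ∂_2 are all 1, so H_1 ≅ Z^2.
  H_2: rank ker ∂_2 − rank ∂_3 = (18 − 17) − 0 = 1, and there is no ∂_3, so H_2 ≅ Z.

As a check, the Euler characteristic is 9 − 27 + 18 = 0, which agrees with 1 − 2 + 1 = 0.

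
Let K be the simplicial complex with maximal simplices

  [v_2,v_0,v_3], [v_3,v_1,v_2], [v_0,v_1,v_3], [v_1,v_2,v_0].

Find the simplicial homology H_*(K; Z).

Order the vertices as v_0 < v_1 < v_2 < v_3. Listing each simplex with vertices in this order, K has dimension 2 with simplices:

  0-simplices (4): [v_0], [v_1], [v_2], [v_3]
  1-simplices (6): [v_0,v_1], [v_0,v_2], [v_0,v_3], [v_1,v_2], [v_1,v_3], [v_2,v_3]
  2-simplices (4): [v_0,v_1,v_2], [v_0,v_1,v_3], [v_0,v_2,v_3], [v_1,v_2,v_3]

Hence C_0 ≅ Z^4, C_1 ≅ Z^6, C_2 ≅ Z^4.

∂_1: C_1 → C_0 maps an edge to its endpoints' difference, ∂[p,q] = q − p.
The resulting 4×6 matrix has rank 3, and its Smith normal form has invariant factors (1,1,1).

Boundary ∂_2: C_2 → C_1 sends each 2-simplex [p,q,r] to [q,r] − [p,r] + [p,q]. For instance
  ∂[v_0,v_2,v_3] = [v_2,v_3] − [v_0,v_3] + [v_0,v_2],
  ∂[v_0,v_1,v_2] = [v_1,v_2] − [v_0,v_2] + [v_0,v_1].
This gives a 6×4 integer matrix of rank 3; reducing to Smith normal form yields diagonal entries (1,1,1).

Computing H_k = (kernel of ∂_k) / (image of ∂_{k+1}):

  H_0: rank C_0 − rank ∂_1 = 4 − 3 = 1, and the invariant factors of ∂_1 are all 1, so H_0 ≅ Z.
  H_1: rank ker ∂_1 − rank ∂_2 = (6 − 3) − 3 = 0, and the invariant factors of ∂_2 are all 1, so H_1 ≅ 0.
  H_2: rank ker ∂_2 − rank ∂_3 = (4 − 3) − 0 = 1, and there is no ∂_3, so H_2 ≅ Z.

As a check, the Euler characteristic is 4 − 6 + 4 = 2, which agrees with 1 − 0 + 1 = 2.

H_0 ≅ Z,  H_1 = 0,  H_2 ≅ Z.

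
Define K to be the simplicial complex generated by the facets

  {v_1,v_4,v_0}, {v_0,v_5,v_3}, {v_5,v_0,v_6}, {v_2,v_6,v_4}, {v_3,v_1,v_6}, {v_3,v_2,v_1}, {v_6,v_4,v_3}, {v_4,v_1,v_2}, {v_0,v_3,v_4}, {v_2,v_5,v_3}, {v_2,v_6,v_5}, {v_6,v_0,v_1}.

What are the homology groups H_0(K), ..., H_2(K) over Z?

K has 7 vertices, 18 edges, 12 triangles.
rank ∂_0 = 0, rank ∂_1 = 6 ⇒ b_0 = 7 − 0 − 6 = 1; all invariant factors of ∂_1 are 1 so no torsion. So H_0 ≅ Z.
rank ∂_1 = 6, rank ∂_2 = 12 ⇒ b_1 = 18 − 6 − 12 = 0; ∂_2 has invariant factor(s) [2] giving torsion. So H_1 ≅ Z/2Z.
rank ∂_2 = 12, rank ∂_3 = 0 ⇒ b_2 = 12 − 12 − 0 = 0. So H_2 ≅ 0.

H_0 = Z,  H_1 = Z/2Z,  H_2 = 0.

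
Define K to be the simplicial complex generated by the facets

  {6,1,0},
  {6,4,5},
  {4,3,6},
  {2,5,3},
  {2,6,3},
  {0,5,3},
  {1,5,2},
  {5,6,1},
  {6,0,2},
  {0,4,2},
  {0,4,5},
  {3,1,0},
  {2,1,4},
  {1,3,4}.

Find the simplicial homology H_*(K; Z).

H_0 = Z,  H_1 = Z^2,  H_2 = Z.

Order the vertices as 0 < 1 < 2 < 3 < 4 < 5 < 6. Listing each simplex with vertices in this order, K has dimension 2 with simplices:

  0-simplices (7): [0], [1], [2], [3], [4], [5], [6]
  1-simplices (21): [0,1], [0,2], [0,3], [0,4], [0,5], [0,6], [1,2], [1,3], [1,4], [1,5], [1,6], [2,3], [2,4], [2,5], [2,6], [3,4], [3,5], [3,6], [4,5], [4,6], [5,6]
  2-simplices (14): [0,1,3], [0,1,6], [0,2,4], [0,2,6], [0,3,5], [0,4,5], [1,2,4], [1,2,5], [1,3,4], [1,5,6], [2,3,5], [2,3,6], [3,4,6], [4,5,6]

giving chain groups C_0 ≅ Z^7, C_1 ≅ Z^21, C_2 ≅ Z^14.

∂_1: C_1 → C_0 is given by ∂[p,q] = [q] − [p]. For instance
  ∂[0,5] = [5] − [0].
The resulting 7×21 matrix has rank 6, and its Smith normal form has invariant factors (1,1,1,1,1,1).

Boundary ∂_2: C_2 → C_1 sends each 2-simplex [p,q,r] to [q,r] − [p,r] + [p,q]. For instance
  ∂[0,2,4] = [2,4] − [0,4] + [0,2],
  ∂[4,5,6] = [5,6] − [4,6] + [4,5].
The 21×14 boundary matrix has rank 13 and Smith normal form diag(1,1,1,1,1,1,1,1,1,1,1,1,1).

Reading off H_k = ker ∂_k / im ∂_{k+1}:

  H_0: rank C_0 − rank ∂_1 = 7 − 6 = 1, and the invariant factors of ∂_1 are all 1, so H_0 ≅ Z.
  H_1: rank ker ∂_1 − rank ∂_2 = (21 − 6) − 13 = 2, and the invariant factors of ∂_2 are all 1, so H_1 ≅ Z^2.
  H_2: rank ker ∂_2 − rank ∂_3 = (14 − 13) − 0 = 1, and there is no ∂_3, so H_2 ≅ Z.

As a check, the Euler characteristic is 7 − 21 + 14 = 0, which agrees with 1 − 2 + 1 = 0.
(K is a triangulation of the torus T^2.)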